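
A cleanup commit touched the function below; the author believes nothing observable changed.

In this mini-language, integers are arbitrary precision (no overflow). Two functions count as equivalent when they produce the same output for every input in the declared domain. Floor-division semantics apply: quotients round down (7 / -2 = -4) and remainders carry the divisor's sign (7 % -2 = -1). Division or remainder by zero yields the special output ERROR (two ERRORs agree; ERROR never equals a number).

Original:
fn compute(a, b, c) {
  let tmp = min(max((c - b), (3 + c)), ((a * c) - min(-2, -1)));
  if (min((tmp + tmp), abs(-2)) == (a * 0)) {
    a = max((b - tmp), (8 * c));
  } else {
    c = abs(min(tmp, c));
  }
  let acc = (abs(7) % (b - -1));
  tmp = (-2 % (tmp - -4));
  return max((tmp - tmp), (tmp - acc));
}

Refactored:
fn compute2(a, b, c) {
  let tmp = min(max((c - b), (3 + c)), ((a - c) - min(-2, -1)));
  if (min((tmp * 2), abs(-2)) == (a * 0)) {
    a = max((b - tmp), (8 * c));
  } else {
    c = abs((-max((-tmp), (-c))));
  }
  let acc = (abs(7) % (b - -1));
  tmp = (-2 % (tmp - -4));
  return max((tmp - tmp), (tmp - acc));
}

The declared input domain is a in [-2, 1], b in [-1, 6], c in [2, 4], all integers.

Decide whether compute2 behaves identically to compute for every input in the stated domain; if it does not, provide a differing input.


Not equivalent: a=-2, b=0, c=3 separates them (ERROR vs 0).
compute: tmp=-4, then (min((tmp + tmp), abs(-2)) == (a * 0)) is false, then c=4, then acc=0, then a zero divisor aborts: ERROR
compute2: tmp=-3, then (min((tmp * 2), abs(-2)) == (a * 0)) is false, then c=3, then acc=0, then tmp=0, then returns 0
verdict: not equivalent; witness: a=-2, b=0, c=3


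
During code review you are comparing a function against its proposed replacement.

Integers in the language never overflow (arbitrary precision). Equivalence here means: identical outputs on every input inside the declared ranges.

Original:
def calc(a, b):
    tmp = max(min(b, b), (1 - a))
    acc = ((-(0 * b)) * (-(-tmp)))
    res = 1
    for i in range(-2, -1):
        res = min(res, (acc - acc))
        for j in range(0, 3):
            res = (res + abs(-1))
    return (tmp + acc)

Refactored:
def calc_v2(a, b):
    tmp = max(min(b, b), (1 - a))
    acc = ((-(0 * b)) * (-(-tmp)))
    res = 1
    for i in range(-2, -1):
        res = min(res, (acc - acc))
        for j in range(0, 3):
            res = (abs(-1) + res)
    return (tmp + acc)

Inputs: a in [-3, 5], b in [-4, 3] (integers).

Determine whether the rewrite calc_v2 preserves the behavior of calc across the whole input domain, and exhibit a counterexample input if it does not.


This is a faithful refactor — same computation, different form, but the computed results match everywhere.
Spot check at a=0, b=-2 — calc: tmp := 1 | acc := 0 | res := 1 | iter i=-2: | res := 0 | iter j=0: | res := 1 | iter j=1: | res := 2 | iter j=2: | res := 3 | result 1. calc_v2: tmp := 1 | acc := 0 | res := 1 | iter i=-2: | res := 0 | iter j=0: | res := 1 | iter j=1: | res := 2 | iter j=2: | res := 3 | result 1. Both give 1.
Sweeping the whole domain (72 inputs) finds no disagreement.
verdict: equivalent


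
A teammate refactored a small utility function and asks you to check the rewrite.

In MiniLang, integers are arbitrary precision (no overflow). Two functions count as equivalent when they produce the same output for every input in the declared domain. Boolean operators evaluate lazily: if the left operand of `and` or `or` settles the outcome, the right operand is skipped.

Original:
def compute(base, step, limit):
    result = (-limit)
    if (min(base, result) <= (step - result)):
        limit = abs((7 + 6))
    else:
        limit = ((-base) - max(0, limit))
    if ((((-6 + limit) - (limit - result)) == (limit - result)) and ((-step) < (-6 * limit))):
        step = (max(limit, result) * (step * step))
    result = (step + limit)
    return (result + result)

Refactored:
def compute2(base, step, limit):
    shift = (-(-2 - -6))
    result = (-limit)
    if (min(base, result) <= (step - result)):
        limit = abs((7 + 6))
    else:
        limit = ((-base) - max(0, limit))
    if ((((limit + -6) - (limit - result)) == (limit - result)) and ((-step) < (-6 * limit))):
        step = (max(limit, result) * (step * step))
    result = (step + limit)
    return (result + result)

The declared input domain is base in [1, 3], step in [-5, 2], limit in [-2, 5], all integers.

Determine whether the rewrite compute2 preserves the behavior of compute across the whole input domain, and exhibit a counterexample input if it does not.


Behavior is preserved: although constant usage differs, plus local variable names differ, plus statement counts differ, plus arithmetic usage differs, the outputs never diverge.
Tracing base=1, step=-2, limit=2: compute: result=-2, then (min(base, result) <= (step - result)) is true, then limit=13, then ((((-6 + limit) - (limit - result)) == (limit - result)) and ((-step) < (-6 * limit))) is false, then result=11, then returns 22 | compute2: shift=-4, then result=-2, then (min(base, result) <= (step - result)) is true, then limit=13, then ((((limit + -6) - (limit - result)) == (limit - result)) and ((-step) < (-6 * limit))) is false, then result=11, then returns 22 — matching result 22.
Sweeping the whole domain (192 inputs) finds no disagreement.
verdict: equivalent


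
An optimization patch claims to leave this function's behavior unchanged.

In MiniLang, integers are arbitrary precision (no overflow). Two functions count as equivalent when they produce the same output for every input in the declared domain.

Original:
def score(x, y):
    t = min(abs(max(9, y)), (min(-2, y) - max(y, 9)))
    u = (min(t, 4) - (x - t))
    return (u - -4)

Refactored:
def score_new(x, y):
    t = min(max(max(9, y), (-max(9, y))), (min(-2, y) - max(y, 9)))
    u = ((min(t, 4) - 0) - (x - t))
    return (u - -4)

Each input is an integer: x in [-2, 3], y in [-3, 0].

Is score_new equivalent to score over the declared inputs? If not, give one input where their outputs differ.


Side by side, the visible changes include: arithmetic usage differs; also constant usage differs; also min/max/abs usage differs.
Spot check at x=0, y=-1 — score: t := -11 | u := -22 | result -18. score_new: t := -11 | u := -22 | result -18. Both give -18.
An exhaustive pass over the 24 declared inputs shows identical outputs.
verdict: equivalent


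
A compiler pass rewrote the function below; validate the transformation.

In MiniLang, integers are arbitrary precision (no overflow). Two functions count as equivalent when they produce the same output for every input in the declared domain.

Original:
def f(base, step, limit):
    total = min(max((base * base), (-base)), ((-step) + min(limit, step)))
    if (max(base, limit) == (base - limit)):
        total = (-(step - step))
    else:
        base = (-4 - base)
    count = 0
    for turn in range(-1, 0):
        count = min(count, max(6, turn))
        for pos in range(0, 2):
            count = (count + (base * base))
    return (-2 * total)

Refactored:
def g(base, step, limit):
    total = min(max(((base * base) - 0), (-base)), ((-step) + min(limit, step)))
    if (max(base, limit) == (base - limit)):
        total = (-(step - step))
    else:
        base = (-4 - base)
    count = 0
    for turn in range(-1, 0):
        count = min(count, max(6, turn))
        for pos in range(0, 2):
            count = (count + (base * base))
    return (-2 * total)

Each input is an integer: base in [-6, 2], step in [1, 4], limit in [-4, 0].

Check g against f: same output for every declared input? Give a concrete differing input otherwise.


The two versions differ — the changes include arithmetic usage differs; also constant usage differs.
Tracing base=-2, step=1, limit=-4: f: total=-5, then (max(base, limit) == (base - limit)) is false, then base=-2, then count=0, then (turn=-1), then count=0, then (pos=0), then count=4, then (pos=1), then count=8, then returns 10 | g: total=-5, then (max(base, limit) == (base - limit)) is false, then base=-2, then count=0, then (turn=-1), then count=0, then (pos=0), then count=4, then (pos=1), then count=8, then returns 10 — matching result 10.
Checked all 180 inputs in the declared domain: the outputs agree on every one.
verdict: equivalent


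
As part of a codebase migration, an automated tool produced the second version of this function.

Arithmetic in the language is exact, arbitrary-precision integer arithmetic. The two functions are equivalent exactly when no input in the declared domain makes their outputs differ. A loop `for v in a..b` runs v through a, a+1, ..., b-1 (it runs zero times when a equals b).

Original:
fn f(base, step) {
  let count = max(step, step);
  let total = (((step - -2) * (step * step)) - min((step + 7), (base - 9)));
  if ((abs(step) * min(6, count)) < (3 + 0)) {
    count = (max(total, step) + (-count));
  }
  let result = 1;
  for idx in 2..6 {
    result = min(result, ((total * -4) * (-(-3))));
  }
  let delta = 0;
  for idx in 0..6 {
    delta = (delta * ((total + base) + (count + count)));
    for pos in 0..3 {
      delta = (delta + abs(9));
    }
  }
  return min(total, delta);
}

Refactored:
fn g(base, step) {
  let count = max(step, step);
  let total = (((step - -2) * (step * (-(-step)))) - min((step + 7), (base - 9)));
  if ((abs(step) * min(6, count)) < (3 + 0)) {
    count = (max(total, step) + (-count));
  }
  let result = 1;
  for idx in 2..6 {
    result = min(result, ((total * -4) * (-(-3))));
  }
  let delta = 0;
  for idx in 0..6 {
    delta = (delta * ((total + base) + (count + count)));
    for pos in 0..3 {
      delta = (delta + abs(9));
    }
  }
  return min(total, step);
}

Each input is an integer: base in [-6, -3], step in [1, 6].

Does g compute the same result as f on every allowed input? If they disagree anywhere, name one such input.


Run the pair on base=-6, step=1.
f: count := 1 | total := 18 | ((abs(step) * min(6, count)) < (3 + 0)): true | count := 17 | result := 1 | iter idx=2: | result := -216 | iter idx=3: | result := -216 | iter idx=4: | result := -216 | iter idx=5: | result := -216 | delta := 0 | iter idx=0: | delta := 0 | iter pos=0: | delta := 9 | iter pos=1: | delta := 18 | iter pos=2: | delta := 27 | iter idx=1: | delta := 1242 | iter pos=0: | delta := 1251 | iter pos=1: | delta := 1260 | iter pos=2: | delta := 1269 | iter idx=2: | delta := 58374 | iter pos=0: | delta := 58383 | iter pos=1: | delta := 58392 | iter pos=2: | delta := 58401 | iter idx=3: | delta := 2686446 | iter pos=0: | delta := 2686455 | iter pos=1: | delta := 2686464 | iter pos=2: | delta := 2686473 | iter idx=4: | delta := 123577758 | iter pos=0: | delta := 123577767 | iter pos=1: | delta := 123577776 | iter pos=2: | delta := 123577785 | iter idx=5: | delta := 5684578110 | iter pos=0: | delta := 5684578119 | iter pos=1: | delta := 5684578128 | iter pos=2: | delta := 5684578137 | result 18
g: count := 1 | total := 18 | ((abs(step) * min(6, count)) < (3 + 0)): true | count := 17 | result := 1 | iter idx=2: | result := -216 | iter idx=3: | result := -216 | iter idx=4: | result := -216 | iter idx=5: | result := -216 | delta := 0 | iter idx=0: | delta := 0 | iter pos=0: | delta := 9 | iter pos=1: | delta := 18 | iter pos=2: | delta := 27 | iter idx=1: | delta := 1242 | iter pos=0: | delta := 1251 | iter pos=1: | delta := 1260 | iter pos=2: | delta := 1269 | iter idx=2: | delta := 58374 | iter pos=0: | delta := 58383 | iter pos=1: | delta := 58392 | iter pos=2: | delta := 58401 | iter idx=3: | delta := 2686446 | iter pos=0: | delta := 2686455 | iter pos=1: | delta := 2686464 | iter pos=2: | delta := 2686473 | iter idx=4: | delta := 123577758 | iter pos=0: | delta := 123577767 | iter pos=1: | delta := 123577776 | iter pos=2: | delta := 123577785 | iter idx=5: | delta := 5684578110 | iter pos=0: | delta := 5684578119 | iter pos=1: | delta := 5684578128 | iter pos=2: | delta := 5684578137 | result 1
18 != 1, so the rewrite changes behavior.
verdict: not equivalent; witness: base=-6, step=1


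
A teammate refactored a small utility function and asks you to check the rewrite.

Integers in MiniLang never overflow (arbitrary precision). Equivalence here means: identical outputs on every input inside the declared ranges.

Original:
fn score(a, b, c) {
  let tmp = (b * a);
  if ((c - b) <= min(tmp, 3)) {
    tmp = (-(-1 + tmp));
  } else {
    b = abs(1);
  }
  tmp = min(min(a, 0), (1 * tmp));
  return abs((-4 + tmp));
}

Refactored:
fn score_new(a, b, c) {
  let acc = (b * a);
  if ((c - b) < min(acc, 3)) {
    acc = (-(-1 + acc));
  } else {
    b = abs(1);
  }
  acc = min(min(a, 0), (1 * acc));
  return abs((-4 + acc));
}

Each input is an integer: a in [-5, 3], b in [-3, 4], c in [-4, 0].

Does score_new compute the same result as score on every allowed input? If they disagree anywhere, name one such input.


The rewrite breaks on a=-5, b=-3, c=0, where the results are 18 and 9.
score: tmp = 15; ((c - b) <= min(tmp, 3)) -> true; tmp = -14; tmp = -14; return 18
score_new: acc = 15; ((c - b) < min(acc, 3)) -> false; b = 1; acc = -5; return 9
verdict: not equivalent; witness: a=-5, b=-3, c=0


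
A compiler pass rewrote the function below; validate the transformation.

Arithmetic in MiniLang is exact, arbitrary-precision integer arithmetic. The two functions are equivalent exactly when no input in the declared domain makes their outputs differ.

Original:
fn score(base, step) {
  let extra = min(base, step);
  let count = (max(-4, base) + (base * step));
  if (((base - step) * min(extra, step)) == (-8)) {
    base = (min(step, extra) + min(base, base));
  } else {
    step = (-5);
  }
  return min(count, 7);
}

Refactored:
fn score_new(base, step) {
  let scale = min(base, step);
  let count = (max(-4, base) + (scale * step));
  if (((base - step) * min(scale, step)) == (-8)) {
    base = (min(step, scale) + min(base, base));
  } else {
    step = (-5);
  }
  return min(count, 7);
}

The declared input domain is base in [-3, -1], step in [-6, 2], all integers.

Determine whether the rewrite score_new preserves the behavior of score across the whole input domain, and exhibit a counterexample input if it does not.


Run the pair on base=-2, step=-4.
score: extra := -4 | count := 6 | (((base - step) * min(extra, step)) == (-8)): true | base := -6 | result 6
score_new: scale := -4 | count := 14 | (((base - step) * min(scale, step)) == (-8)): true | base := -6 | result 7
6 and 7 differ, so these are not the same function on this domain.
verdict: not equivalent; witness: base=-2, step=-4


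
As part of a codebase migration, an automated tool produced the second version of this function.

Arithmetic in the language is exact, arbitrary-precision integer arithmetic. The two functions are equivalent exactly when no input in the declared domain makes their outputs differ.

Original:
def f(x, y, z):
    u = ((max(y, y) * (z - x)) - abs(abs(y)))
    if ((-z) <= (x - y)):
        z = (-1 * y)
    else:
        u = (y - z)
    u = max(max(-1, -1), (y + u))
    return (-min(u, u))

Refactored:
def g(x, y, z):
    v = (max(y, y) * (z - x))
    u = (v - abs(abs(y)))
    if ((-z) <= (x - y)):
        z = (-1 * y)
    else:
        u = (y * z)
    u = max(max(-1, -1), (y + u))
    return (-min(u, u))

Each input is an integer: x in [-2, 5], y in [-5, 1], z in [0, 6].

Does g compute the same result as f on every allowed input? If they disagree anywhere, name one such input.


The rewrite breaks on x=-2, y=0, z=1, where the results are 1 and 0.
f: u := 0 | ((-z) <= (x - y)): false | u := -1 | u := -1 | result 1
g: v := 0 | u := 0 | ((-z) <= (x - y)): false | u := 0 | u := 0 | result 0
verdict: not equivalent; witness: x=-2, y=0, z=1


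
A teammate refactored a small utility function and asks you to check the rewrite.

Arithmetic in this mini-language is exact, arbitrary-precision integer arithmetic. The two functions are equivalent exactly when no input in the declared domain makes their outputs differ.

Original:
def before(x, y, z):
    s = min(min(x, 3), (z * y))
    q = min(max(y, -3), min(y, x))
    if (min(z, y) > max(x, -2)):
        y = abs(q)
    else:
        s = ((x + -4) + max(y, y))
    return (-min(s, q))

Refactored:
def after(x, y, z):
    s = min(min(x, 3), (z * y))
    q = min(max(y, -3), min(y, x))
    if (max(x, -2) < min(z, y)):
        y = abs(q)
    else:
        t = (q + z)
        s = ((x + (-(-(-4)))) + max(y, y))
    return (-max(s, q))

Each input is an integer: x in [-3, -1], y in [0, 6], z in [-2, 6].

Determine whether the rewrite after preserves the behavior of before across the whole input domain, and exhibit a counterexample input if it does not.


There is a counterexample at x=-3, y=0, z=-2: 7 on one side, 3 on the other.
before: s=-3, then q=-3, then (min(z, y) > max(x, -2)) is false, then s=-7, then returns 7
after: s=-3, then q=-3, then (max(x, -2) < min(z, y)) is false, then t=-5, then s=-7, then returns 3
verdict: not equivalent; witness: x=-3, y=0, z=-2


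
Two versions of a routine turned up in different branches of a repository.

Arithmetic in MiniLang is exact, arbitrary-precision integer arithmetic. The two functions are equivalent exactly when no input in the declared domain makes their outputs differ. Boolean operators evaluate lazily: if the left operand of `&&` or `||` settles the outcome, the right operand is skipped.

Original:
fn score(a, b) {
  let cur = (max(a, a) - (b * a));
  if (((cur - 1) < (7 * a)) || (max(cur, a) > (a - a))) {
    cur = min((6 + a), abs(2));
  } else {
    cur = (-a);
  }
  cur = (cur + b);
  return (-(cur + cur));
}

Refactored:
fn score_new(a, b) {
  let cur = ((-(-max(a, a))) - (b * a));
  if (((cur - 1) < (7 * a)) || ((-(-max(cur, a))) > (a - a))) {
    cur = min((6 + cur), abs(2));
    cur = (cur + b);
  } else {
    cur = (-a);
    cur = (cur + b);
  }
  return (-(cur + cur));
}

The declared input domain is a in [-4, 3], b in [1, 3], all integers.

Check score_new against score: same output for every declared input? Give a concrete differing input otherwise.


Not equivalent: a=3, b=3 separates them (-10 vs -6).
score: cur := -6 | (((cur - 1) < (7 * a)) || (max(cur, a) > (a - a))): true | cur := 2 | cur := 5 | result -10
score_new: cur := -6 | (((cur - 1) < (7 * a)) || ((-(-max(cur, a))) > (a - a))): true | cur := 0 | cur := 3 | result -6
verdict: not equivalent; witness: a=3, b=3


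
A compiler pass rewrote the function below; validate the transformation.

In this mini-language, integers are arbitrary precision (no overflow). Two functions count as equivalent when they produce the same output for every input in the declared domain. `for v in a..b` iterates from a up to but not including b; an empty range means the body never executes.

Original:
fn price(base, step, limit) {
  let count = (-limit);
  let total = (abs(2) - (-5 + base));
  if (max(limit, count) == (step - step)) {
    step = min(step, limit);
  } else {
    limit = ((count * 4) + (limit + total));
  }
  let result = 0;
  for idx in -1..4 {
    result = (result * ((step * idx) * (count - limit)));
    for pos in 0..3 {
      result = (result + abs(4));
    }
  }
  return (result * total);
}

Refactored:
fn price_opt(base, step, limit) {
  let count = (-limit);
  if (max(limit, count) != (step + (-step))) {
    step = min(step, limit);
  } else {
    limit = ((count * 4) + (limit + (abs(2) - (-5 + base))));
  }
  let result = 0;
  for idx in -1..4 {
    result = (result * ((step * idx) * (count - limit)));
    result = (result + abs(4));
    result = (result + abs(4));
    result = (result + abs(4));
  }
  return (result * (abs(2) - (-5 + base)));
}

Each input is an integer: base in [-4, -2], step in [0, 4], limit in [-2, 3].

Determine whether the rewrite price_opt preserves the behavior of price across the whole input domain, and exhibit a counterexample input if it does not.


The rewrite breaks on base=-4, step=0, limit=-2, where the results are 132 and -357852.
price: count := 2 | total := 11 | (max(limit, count) == (step - step)): false | limit := 17 | result := 0 | iter idx=-1: | result := 0 | iter pos=0: | result := 4 | iter pos=1: | result := 8 | iter pos=2: | result := 12 | iter idx=0: | result := 0 | iter pos=0: | result := 4 | iter pos=1: | result := 8 | iter pos=2: | result := 12 | iter idx=1: | result := 0 | iter pos=0: | result := 4 | iter pos=1: | result := 8 | iter pos=2: | result := 12 | iter idx=2: | result := 0 | iter pos=0: | result := 4 | iter pos=1: | result := 8 | iter pos=2: | result := 12 | iter idx=3: | result := 0 | iter pos=0: | result := 4 | iter pos=1: | result := 8 | iter pos=2: | result := 12 | result 132
price_opt: count := 2 | (max(limit, count) != (step + (-step))): true | step := -2 | result := 0 | iter idx=-1: | result := 0 | result := 4 | result := 8 | result := 12 | iter idx=0: | result := 0 | result := 4 | result := 8 | result := 12 | iter idx=1: | result := -96 | result := -92 | result := -88 | result := -84 | iter idx=2: | result := 1344 | result := 1348 | result := 1352 | result := 1356 | iter idx=3: | result := -32544 | result := -32540 | result := -32536 | result := -32532 | result -357852
verdict: not equivalent; witness: base=-4, step=0, limit=-2


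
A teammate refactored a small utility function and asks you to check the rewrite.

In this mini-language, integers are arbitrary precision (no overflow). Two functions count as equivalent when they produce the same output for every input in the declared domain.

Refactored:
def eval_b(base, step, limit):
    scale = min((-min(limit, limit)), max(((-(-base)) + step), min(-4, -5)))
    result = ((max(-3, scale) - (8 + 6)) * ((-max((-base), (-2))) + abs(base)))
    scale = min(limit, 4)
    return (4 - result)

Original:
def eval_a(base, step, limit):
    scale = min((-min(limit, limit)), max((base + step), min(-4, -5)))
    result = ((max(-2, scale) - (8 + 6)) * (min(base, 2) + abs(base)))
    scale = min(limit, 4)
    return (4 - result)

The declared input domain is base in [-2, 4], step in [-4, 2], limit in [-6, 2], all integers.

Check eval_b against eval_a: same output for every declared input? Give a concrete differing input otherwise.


These are not equivalent — on base=1, step=-4, limit=-6 the outputs split (36 vs 38).
eval_a: scale = -3; result = -32; scale = -6; return 36
eval_b: scale = -3; result = -34; scale = -6; return 38
verdict: not equivalent; witness: base=1, step=-4, limit=-6


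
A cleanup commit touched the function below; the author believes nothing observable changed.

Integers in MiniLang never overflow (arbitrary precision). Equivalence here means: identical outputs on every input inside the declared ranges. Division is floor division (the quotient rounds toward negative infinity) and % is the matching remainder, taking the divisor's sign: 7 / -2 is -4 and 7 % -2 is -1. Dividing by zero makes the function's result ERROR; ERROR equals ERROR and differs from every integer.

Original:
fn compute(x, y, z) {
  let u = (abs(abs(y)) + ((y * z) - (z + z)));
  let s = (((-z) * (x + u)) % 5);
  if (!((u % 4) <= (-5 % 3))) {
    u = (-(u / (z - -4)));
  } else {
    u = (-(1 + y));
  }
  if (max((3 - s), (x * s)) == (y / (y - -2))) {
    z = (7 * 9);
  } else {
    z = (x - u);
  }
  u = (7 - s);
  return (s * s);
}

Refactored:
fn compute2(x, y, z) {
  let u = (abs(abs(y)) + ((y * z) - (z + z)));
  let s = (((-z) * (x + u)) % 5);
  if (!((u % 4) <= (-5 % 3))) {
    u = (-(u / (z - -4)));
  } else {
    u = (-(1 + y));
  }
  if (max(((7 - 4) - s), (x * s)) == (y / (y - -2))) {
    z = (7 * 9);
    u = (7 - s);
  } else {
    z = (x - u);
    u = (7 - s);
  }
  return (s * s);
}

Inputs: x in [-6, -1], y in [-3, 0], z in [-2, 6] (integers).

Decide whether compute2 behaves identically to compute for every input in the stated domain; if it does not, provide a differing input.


This is a faithful refactor — arithmetic usage differs; statement counts differ; constant usage differs, but the computed results match everywhere.
One worked example (x=-2, y=-3, z=6) — compute: u := -27 | s := 4 | (!((u % 4) <= (-5 % 3))): false | u := 2 | (max((3 - s), (x * s)) == (y / (y - -2))): false | z := -4 | u := 3 | result 16; compute2: u := -27 | s := 4 | (!((u % 4) <= (-5 % 3))): false | u := 2 | (max(((7 - 4) - s), (x * s)) == (y / (y - -2))): false | z := -4 | u := 3 | result 16; agreement on 16.
An exhaustive pass over the 216 declared inputs shows identical outputs.
verdict: equivalent


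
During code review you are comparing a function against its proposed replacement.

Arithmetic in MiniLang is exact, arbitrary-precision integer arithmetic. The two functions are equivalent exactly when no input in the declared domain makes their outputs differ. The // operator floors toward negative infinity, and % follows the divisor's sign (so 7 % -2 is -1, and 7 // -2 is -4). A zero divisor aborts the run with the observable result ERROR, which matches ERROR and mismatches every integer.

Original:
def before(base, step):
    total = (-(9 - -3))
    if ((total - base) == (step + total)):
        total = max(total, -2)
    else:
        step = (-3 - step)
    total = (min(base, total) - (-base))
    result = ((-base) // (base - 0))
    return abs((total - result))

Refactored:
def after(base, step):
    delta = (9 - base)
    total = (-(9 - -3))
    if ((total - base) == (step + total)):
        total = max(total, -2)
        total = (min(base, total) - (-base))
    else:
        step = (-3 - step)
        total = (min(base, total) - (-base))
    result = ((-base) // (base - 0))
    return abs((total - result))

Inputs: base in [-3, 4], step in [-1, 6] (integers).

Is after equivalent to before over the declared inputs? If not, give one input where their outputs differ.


Beyond behavior-preserving changes, the revision adds an assignment to `delta` whose value nothing reads.
Tracing base=1, step=6: before: total=-12, then ((total - base) == (step + total)) is false, then step=-9, then total=-11, then result=-1, then returns 10 | after: delta=8, then total=-12, then ((total - base) == (step + total)) is false, then step=-9, then total=-11, then result=-1, then returns 10 — matching result 10.
Across all 64 domain points the two functions coincide.
verdict: equivalent


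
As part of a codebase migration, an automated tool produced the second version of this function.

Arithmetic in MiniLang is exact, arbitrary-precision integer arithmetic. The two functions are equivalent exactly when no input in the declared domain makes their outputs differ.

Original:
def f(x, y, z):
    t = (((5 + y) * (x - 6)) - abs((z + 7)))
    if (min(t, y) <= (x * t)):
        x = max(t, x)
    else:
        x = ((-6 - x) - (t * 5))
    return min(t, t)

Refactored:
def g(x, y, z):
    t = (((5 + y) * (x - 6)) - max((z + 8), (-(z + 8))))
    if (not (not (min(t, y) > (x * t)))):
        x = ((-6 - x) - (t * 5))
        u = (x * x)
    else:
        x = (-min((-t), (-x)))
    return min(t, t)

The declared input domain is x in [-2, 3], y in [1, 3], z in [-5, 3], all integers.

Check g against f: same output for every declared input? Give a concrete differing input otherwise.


Take x=-2, y=1, z=-5.
f: t=-50, then (min(t, y) <= (x * t)) is true, then x=-2, then returns -50
g: t=-51, then (not (not (min(t, y) > (x * t)))) is false, then x=-2, then returns -51
-50 != -51, so the rewrite changes behavior.
verdict: not equivalent; witness: x=-2, y=1, z=-5


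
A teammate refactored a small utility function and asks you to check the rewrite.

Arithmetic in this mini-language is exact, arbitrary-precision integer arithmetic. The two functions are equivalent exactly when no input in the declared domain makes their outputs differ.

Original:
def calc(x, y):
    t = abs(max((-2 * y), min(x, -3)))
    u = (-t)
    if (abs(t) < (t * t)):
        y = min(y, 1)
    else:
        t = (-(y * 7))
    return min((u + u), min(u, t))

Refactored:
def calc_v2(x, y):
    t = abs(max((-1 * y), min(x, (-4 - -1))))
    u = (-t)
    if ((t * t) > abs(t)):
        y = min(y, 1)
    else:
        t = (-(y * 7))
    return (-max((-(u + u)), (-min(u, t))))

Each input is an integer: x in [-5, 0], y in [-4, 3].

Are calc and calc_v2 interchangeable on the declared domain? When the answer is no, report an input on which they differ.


Evaluate both at x=-5, y=-4.
calc: t becomes 8; next u becomes -8; next (abs(t) < (t * t)) evaluates to true; next y becomes -4; next final value -16
calc_v2: t becomes 4; next u becomes -4; next ((t * t) > abs(t)) evaluates to true; next y becomes -4; next final value -8
-16 and -8 differ, so these are not the same function on this domain.
verdict: not equivalent; witness: x=-5, y=-4


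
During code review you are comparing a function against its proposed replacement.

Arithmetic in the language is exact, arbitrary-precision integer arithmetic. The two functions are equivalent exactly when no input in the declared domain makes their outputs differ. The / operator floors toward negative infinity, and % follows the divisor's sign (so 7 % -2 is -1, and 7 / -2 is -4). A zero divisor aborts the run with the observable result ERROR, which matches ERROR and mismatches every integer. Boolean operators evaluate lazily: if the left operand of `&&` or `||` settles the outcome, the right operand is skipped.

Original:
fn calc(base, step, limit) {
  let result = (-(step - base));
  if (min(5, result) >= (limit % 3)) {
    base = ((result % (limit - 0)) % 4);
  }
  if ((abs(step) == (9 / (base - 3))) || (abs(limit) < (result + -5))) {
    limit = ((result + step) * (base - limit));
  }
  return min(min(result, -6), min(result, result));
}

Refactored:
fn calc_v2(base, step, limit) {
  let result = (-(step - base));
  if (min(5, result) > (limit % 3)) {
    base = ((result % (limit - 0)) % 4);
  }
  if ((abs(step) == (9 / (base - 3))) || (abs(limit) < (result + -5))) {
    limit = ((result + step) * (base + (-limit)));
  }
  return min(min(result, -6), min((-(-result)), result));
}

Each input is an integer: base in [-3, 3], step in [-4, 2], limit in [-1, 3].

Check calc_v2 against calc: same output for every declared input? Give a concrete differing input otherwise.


The rewrite breaks on base=-3, step=-3, limit=0, where the results are ERROR and -6.
calc: result = 0; (min(5, result) >= (limit % 3)) -> true; division by zero -> ERROR
calc_v2: result = 0; (min(5, result) > (limit % 3)) -> false; ((abs(step) == (9 / (base - 3))) || (abs(limit) < (result + -5))) -> false; return -6
verdict: not equivalent; witness: base=-3, step=-3, limit=0


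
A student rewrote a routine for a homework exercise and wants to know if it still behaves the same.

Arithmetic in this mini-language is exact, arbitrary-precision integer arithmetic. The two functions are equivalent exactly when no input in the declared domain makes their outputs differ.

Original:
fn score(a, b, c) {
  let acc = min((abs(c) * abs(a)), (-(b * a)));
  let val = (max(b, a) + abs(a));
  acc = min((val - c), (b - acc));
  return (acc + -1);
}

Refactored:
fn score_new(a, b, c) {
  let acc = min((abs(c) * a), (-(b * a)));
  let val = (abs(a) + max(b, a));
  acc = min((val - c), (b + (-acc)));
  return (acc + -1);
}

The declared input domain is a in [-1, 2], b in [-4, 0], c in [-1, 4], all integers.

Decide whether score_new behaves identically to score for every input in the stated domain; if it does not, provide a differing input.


Evaluate both at a=-1, b=0, c=-1.
score: acc := 0 | val := 1 | acc := 0 | result -1
score_new: acc := -1 | val := 1 | acc := 1 | result 0
-1 != 0, so the rewrite changes behavior.
verdict: not equivalent; witness: a=-1, b=0, c=-1


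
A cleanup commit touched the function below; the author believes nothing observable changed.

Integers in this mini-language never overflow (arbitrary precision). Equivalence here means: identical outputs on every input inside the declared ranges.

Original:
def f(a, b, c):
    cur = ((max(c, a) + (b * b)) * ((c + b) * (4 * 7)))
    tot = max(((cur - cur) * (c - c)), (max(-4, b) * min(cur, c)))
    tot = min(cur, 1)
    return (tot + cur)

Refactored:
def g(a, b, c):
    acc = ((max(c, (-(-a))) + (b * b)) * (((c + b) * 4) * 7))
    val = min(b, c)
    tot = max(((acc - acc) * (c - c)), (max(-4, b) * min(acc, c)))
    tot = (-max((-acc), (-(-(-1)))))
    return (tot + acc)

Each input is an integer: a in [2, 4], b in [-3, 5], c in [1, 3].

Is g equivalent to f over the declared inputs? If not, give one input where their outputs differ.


Reading the diff, among the changes: local variable names differ; statement counts differ; min/max/abs usage differs.
One worked example (a=4, b=0, c=2) — f: cur=224, then tot=0, then tot=1, then returns 225; g: acc=224, then val=0, then tot=0, then tot=1, then returns 225; agreement on 225.
Checked all 81 inputs in the declared domain: the outputs agree on every one.
verdict: equivalent


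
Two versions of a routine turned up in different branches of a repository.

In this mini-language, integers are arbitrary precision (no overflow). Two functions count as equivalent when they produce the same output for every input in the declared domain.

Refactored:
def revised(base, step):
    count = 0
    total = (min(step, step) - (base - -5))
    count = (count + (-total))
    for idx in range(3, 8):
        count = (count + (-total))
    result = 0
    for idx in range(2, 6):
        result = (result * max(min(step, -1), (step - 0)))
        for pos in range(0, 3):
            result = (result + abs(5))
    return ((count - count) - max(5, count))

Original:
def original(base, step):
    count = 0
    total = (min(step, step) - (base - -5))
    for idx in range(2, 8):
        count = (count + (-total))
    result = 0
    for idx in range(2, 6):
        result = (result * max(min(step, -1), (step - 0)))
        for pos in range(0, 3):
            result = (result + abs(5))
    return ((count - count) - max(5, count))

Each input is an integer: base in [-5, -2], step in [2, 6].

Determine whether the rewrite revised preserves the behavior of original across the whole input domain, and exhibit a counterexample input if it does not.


Behavior is preserved: although arithmetic usage differs, statement counts differ, loop structure differs, the outputs never diverge.
As a probe, take base=-3, step=4: original runs count becomes 0; next total becomes 2; next at idx=2:; next count becomes -2; next at idx=3:; next count becomes -4; next at idx=4:; next count becomes -6; next at idx=5:; next count becomes -8; next at idx=6:; next count becomes -10; next at idx=7:; next count becomes -12; next result becomes 0; next at idx=2:; next result becomes 0; next at pos=0:; next result becomes 5; next at pos=1:; next result becomes 10; next at pos=2:; next result becomes 15; next at idx=3:; next result becomes 60; next at pos=0:; next result becomes 65; next at pos=1:; next result becomes 70; next at pos=2:; next result becomes 75; next at idx=4:; next result becomes 300; next at pos=0:; next result becomes 305; next at pos=1:; next result becomes 310; next at pos=2:; next result becomes 315; next at idx=5:; next result becomes 1260; next at pos=0:; next result becomes 1265; next at pos=1:; next result becomes 1270; next at pos=2:; next result becomes 1275; next final value -5; revised runs count becomes 0; next total becomes 2; next count becomes -2; next at idx=3:; next count becomes -4; next at idx=4:; next count becomes -6; next at idx=5:; next count becomes -8; next at idx=6:; next count becomes -10; next at idx=7:; next count becomes -12; next result becomes 0; next at idx=2:; next result becomes 0; next at pos=0:; next result becomes 5; next at pos=1:; next result becomes 10; next at pos=2:; next result becomes 15; next at idx=3:; next result becomes 60; next at pos=0:; next result becomes 65; next at pos=1:; next result becomes 70; next at pos=2:; next result becomes 75; next at idx=4:; next result becomes 300; next at pos=0:; next result becomes 305; next at pos=1:; next result becomes 310; next at pos=2:; next result becomes 315; next at idx=5:; next result becomes 1260; next at pos=0:; next result becomes 1265; next at pos=1:; next result becomes 1270; next at pos=2:; next result becomes 1275; next final value -5; both end at -5.
Across all 20 domain points the two functions coincide.
verdict: equivalent


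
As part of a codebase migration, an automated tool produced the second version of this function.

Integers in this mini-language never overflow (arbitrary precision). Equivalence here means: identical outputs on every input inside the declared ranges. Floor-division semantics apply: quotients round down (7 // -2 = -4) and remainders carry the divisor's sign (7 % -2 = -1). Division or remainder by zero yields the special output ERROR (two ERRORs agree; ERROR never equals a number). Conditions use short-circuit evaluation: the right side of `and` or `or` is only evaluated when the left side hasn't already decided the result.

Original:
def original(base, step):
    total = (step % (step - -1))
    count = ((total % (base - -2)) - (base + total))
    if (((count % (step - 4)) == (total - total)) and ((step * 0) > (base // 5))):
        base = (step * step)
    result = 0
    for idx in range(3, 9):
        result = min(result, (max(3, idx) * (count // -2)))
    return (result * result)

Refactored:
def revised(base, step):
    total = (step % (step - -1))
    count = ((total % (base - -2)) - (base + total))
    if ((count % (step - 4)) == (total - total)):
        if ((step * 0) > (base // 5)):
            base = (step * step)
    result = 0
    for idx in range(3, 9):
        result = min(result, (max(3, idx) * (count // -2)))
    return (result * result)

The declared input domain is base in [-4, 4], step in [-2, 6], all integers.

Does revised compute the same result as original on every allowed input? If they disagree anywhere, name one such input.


Equivalent — the differences include statement counts differ; and boolean connective usage differs; and branching structure differs, yet no declared input distinguishes the two.
One worked example (base=-2, step=0) — original: total := 0 | divide-by-zero, output ERROR; revised: total := 0 | divide-by-zero, output ERROR; agreement on ERROR.
Sweeping the whole domain (81 inputs) finds no disagreement.
verdict: equivalent


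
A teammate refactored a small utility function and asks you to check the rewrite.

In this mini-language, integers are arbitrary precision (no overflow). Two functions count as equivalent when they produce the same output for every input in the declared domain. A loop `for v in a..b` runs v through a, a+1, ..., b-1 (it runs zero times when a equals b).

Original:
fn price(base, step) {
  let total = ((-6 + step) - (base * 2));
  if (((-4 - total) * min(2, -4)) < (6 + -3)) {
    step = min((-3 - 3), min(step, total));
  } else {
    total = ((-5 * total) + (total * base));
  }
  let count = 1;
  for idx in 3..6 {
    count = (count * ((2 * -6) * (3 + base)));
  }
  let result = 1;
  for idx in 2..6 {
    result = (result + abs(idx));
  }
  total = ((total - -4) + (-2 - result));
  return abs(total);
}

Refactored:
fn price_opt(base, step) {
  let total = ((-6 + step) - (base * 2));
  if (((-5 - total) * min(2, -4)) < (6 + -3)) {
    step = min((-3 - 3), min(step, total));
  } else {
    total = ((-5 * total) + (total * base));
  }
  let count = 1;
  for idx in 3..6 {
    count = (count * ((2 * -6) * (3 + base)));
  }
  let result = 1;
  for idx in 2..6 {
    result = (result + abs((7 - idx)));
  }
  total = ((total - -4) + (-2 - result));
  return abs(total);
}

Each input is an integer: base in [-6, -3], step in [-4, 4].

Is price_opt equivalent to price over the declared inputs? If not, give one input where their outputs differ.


Run the pair on base=-3, step=-4.
price: total becomes -4; next (((-4 - total) * min(2, -4)) < (6 + -3)) evaluates to true; next step becomes -6; next count becomes 1; next at idx=3:; next count becomes 0; next at idx=4:; next count becomes 0; next at idx=5:; next count becomes 0; next result becomes 1; next at idx=2:; next result becomes 3; next at idx=3:; next result becomes 6; next at idx=4:; next result becomes 10; next at idx=5:; next result becomes 15; next total becomes -17; next final value 17
price_opt: total becomes -4; next (((-5 - total) * min(2, -4)) < (6 + -3)) evaluates to false; next total becomes 32; next count becomes 1; next at idx=3:; next count becomes 0; next at idx=4:; next count becomes 0; next at idx=5:; next count becomes 0; next result becomes 1; next at idx=2:; next result becomes 6; next at idx=3:; next result becomes 10; next at idx=4:; next result becomes 13; next at idx=5:; next result becomes 15; next total becomes 19; next final value 19
17 != 19, so the rewrite changes behavior.
verdict: not equivalent; witness: base=-3, step=-4
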